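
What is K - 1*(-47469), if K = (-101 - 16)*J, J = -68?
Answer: 55425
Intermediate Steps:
K = 7956 (K = (-101 - 16)*(-68) = -117*(-68) = 7956)
K - 1*(-47469) = 7956 - 1*(-47469) = 7956 + 47469 = 55425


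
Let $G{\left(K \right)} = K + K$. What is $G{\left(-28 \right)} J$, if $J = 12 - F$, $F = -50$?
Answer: $-3472$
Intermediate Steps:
$G{\left(K \right)} = 2 K$
$J = 62$ ($J = 12 - -50 = 12 + 50 = 62$)
$G{\left(-28 \right)} J = 2 \left(-28\right) 62 = \left(-56\right) 62 = -3472$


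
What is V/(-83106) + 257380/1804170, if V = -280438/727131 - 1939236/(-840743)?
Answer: 217902129911564687155/1527687435694110669711 ≈ 0.14264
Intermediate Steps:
V = 1174302326482/611330298333 (V = -280438*1/727131 - 1939236*(-1/840743) = -280438/727131 + 1939236/840743 = 1174302326482/611330298333 ≈ 1.9209)
V/(-83106) + 257380/1804170 = (1174302326482/611330298333)/(-83106) + 257380/1804170 = (1174302326482/611330298333)*(-1/83106) + 257380*(1/1804170) = -587151163241/25402607886631149 + 25738/180417 = 217902129911564687155/1527687435694110669711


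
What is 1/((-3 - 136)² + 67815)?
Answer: 1/87136 ≈ 1.1476e-5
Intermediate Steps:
1/((-3 - 136)² + 67815) = 1/((-139)² + 67815) = 1/(19321 + 67815) = 1/87136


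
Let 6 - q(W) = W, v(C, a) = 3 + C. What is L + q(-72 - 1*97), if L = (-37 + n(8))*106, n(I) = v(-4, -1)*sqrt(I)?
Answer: -3747 - 212*sqrt(2) ≈ -4046.8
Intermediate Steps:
n(I) = -sqrt(I) (n(I) = (3 - 4)*sqrt(I) = -sqrt(I))
q(W) = 6 - W
L = -3922 - 212*sqrt(2) (L = (-37 - sqrt(8))*106 = (-37 - 2*sqrt(2))*106 = -3922 - 212*sqrt(2) ≈ -4221.8)
L + q(-72 - 1*97) = (-3922 - 212*sqrt(2)) + (6 - (-72 - 1*97)) = (-3922 - 212*sqrt(2)) + (6 - (-72 - 97)) = (-3922 - 212*sqrt(2)) + (6 - 1*(-169)) = (-3922 - 212*sqrt(2)) + (6 + 169) = (-3922 - 212*sqrt(2)) + 175 = -3747 - 212*sqrt(2)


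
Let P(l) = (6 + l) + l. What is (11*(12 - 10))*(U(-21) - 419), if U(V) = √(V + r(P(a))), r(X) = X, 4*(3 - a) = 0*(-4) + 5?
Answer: -9218 + 11*I*√46 ≈ -9218.0 + 74.606*I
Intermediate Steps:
a = 7/4 (a = 3 - (0*(-4) + 5)/4 = 3 - (0 + 5)/4 = 3 - ¼*5 = 3 - 5/4 = 7/4 ≈ 1.7500)
P(l) = 6 + 2*l
U(V) = √(19/2 + V) (U(V) = √(V + (6 + 2*(7/4))) = √(V + (6 + 7/2)) = √(V + 19/2) = √(19/2 + V))
(11*(12 - 10))*(U(-21) - 419) = (11*(12 - 10))*(√(38 + 4*(-21))/2 - 419) = (11*2)*(√(38 - 84)/2 - 419) = 22*(√(-46)/2 - 419) = 22*((I*√46)/2 - 419) = 22*(I*√46/2 - 419) = 22*(-419 + I*√46/2) = -9218 + 11*I*√46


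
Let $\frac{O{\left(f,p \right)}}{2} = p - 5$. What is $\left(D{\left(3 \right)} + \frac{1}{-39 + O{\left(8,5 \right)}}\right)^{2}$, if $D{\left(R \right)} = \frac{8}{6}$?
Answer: $\frac{289}{169} \approx 1.7101$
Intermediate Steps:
$D{\left(R \right)} = \frac{4}{3}$ ($D{\left(R \right)} = 8 \cdot \frac{1}{6} = \frac{4}{3}$)
$O{\left(f,p \right)} = -10 + 2 p$ ($O{\left(f,p \right)} = 2 \left(p - 5\right) = 2 \left(-5 + p\right) = -10 + 2 p$)
$\left(D{\left(3 \right)} + \frac{1}{-39 + O{\left(8,5 \right)}}\right)^{2} = \left(\frac{4}{3} + \frac{1}{-39 + \left(-10 + 2 \cdot 5\right)}\right)^{2} = \left(\frac{4}{3} + \frac{1}{-39 + \left(-10 + 10\right)}\right)^{2} = \left(\frac{4}{3} + \frac{1}{-39 + 0}\right)^{2} = \left(\frac{4}{3} + \frac{1}{-39}\right)^{2} = \left(\frac{4}{3} - \frac{1}{39}\right)^{2} = \left(\frac{17}{13}\right)^{2} = \frac{289}{169}$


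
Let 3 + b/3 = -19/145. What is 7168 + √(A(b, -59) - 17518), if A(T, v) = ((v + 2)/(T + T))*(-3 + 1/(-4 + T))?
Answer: 7168 + I*√13624666946827602/881668 ≈ 7168.0 + 132.39*I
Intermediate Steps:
b = -1362/145 (b = -9 + 3*(-19/145) = -9 - 57/145 = -1362/145 ≈ -9.3931)
A(T, v) = (-3 + 1/(-4 + T))*(2 + v)/(2*T) (A(T, v) = ((2 + v)/((2*T)))*(-3 + 1/(-4 + T)) = ((2 + v)*(1/(2*T)))*(-3 + 1/(-4 + T)) = ((2 + v)/(2*T))*(-3 + 1/(-4 + T)) = (-3 + 1/(-4 + T))*(2 + v)/(2*T))
7168 + √(A(b, -59) - 17518) = 7168 + √((26 - 6*(-1362/145) + 13*(-59) - 3*(-1362/145)*(-59))/(2*(-1362/145)*(-4 - 1362/145)) - 17518) = 7168 + √((½)*(-145/1362)*(26 + 8172/145 - 767 - 241074/145)/(-1942/145) - 17518) = 7168 + √((½)*(-145/1362)*(-145/1942)*(-340347/145) - 17518) = 7168 + √(-16450105/1763336 - 17518) = 7168 + √(-30906570153/1763336) = 7168 + I*√13624666946827602/881668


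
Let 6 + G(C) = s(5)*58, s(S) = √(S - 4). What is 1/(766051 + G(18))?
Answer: 1/766103 ≈ 1.3053e-6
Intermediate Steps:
s(S) = √(-4 + S)
G(C) = 52 (G(C) = -6 + √(-4 + 5)*58 = -6 + √1*58 = -6 + 1*58 = -6 + 58 = 52)
1/(766051 + G(18)) = 1/(766051 + 52) = 1/766103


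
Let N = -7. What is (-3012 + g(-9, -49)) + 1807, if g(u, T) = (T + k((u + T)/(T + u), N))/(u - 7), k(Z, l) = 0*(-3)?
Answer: -19231/16 ≈ -1201.9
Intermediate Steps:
k(Z, l) = 0
g(u, T) = T/(-7 + u) (g(u, T) = (T + 0)/(u - 7) = T/(-7 + u))
(-3012 + g(-9, -49)) + 1807 = (-3012 - 49/(-7 - 9)) + 1807 = (-3012 - 49/(-16)) + 1807 = (-3012 - 49*(-1/16)) + 1807 = (-3012 + 49/16) + 1807 = -48143/16 + 1807 = -19231/16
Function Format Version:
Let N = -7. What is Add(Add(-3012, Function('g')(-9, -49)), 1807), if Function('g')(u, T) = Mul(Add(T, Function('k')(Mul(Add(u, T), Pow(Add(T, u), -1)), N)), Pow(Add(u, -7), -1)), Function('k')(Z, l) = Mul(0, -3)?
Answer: Rational(-19231, 16) ≈ -1201.9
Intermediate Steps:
Function('k')(Z, l) = 0
Function('g')(u, T) = Mul(T, Pow(Add(-7, u), -1)) (Function('g')(u, T) = Mul(Add(T, 0), Pow(Add(u, -7), -1)) = Mul(T, Pow(Add(-7, u), -1)))
Add(Add(-3012, Function('g')(-9, -49)), 1807) = Add(Add(-3012, Mul(-49, Pow(Add(-7, -9), -1))), 1807) = Add(Add(-3012, Mul(-49, Pow(-16, -1))), 1807) = Add(Add(-3012, Mul(-49, Rational(-1, 16))), 1807) = Add(Add(-3012, Rational(49, 16)), 1807) = Add(Rational(-48143, 16), 1807) = Rational(-19231, 16)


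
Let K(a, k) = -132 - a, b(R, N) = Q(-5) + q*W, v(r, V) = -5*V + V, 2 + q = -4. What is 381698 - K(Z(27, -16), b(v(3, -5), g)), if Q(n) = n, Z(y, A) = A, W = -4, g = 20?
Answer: 381814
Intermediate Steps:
q = -6 (q = -2 - 4 = -6)
v(r, V) = -4*V
b(R, N) = 19 (b(R, N) = -5 - 6*(-4) = -5 + 24 = 19)
381698 - K(Z(27, -16), b(v(3, -5), g)) = 381698 - (-132 - 1*(-16)) = 381698 - (-132 + 16) = 381698 - 1*(-116) = 381698 + 116 = 381814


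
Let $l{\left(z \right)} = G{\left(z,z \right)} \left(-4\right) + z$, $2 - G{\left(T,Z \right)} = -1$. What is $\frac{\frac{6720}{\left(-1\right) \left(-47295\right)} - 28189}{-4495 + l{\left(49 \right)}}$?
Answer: $\frac{88879469}{14056074} \approx 6.3232$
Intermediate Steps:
$G{\left(T,Z \right)} = 3$ ($G{\left(T,Z \right)} = 2 - -1 = 2 + 1 = 3$)
$l{\left(z \right)} = -12 + z$ ($l{\left(z \right)} = 3 \left(-4\right) + z = -12 + z$)
$\frac{\frac{6720}{\left(-1\right) \left(-47295\right)} - 28189}{-4495 + l{\left(49 \right)}} = \frac{\frac{6720}{\left(-1\right) \left(-47295\right)} - 28189}{-4495 + \left(-12 + 49\right)} = \frac{\frac{6720}{47295} - 28189}{-4495 + 37} = \frac{6720 \cdot \frac{1}{47295} - 28189}{-4458} = \left(\frac{448}{3153} - 28189\right) \left(- \frac{1}{4458}\right) = \left(- \frac{88879469}{3153}\right) \left(- \frac{1}{4458}\right) = \frac{88879469}{14056074}$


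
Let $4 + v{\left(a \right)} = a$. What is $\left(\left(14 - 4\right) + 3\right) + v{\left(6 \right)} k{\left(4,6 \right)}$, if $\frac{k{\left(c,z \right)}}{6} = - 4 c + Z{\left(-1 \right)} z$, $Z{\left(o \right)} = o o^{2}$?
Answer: $-251$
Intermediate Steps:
$Z{\left(o \right)} = o^{3}$
$v{\left(a \right)} = -4 + a$
$k{\left(c,z \right)} = - 24 c - 6 z$ ($k{\left(c,z \right)} = 6 \left(- 4 c + \left(-1\right)^{3} z\right) = 6 \left(- 4 c - z\right) = 6 \left(- z - 4 c\right) = - 24 c - 6 z$)
$\left(\left(14 - 4\right) + 3\right) + v{\left(6 \right)} k{\left(4,6 \right)} = \left(\left(14 - 4\right) + 3\right) + \left(-4 + 6\right) \left(\left(-24\right) 4 - 36\right) = \left(10 + 3\right) + 2 \left(-96 - 36\right) = 13 + 2 \left(-132\right) = 13 - 264 = -251$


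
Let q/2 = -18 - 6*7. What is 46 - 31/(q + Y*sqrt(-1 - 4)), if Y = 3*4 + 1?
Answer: 140998/3049 + 403*I*sqrt(5)/15245 ≈ 46.244 + 0.05911*I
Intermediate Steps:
Y = 13 (Y = 12 + 1 = 13)
q = -120 (q = 2*(-18 - 6*7) = 2*(-18 - 1*42) = 2*(-18 - 42) = 2*(-60) = -120)
46 - 31/(q + Y*sqrt(-1 - 4)) = 46 - 31/(-120 + 13*sqrt(-1 - 4)) = 46 - 31/(-120 + 13*sqrt(-5)) = 46 - 31/(-120 + 13*(I*sqrt(5))) = 46 - 31/(-120 + 13*I*sqrt(5))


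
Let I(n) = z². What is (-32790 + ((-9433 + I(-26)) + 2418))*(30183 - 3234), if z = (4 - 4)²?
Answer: -1072704945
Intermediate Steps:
z = 0 (z = 0² = 0)
I(n) = 0 (I(n) = 0² = 0)
(-32790 + ((-9433 + I(-26)) + 2418))*(30183 - 3234) = (-32790 + ((-9433 + 0) + 2418))*(30183 - 3234) = (-32790 + (-9433 + 2418))*26949 = (-32790 - 7015)*26949 = -39805*26949 = -1072704945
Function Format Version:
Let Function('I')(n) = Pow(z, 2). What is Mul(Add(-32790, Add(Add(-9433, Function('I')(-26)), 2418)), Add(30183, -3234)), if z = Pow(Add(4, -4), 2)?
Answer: -1072704945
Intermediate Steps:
z = 0 (z = Pow(0, 2) = 0)
Function('I')(n) = 0 (Function('I')(n) = Pow(0, 2) = 0)
Mul(Add(-32790, Add(Add(-9433, Function('I')(-26)), 2418)), Add(30183, -3234)) = Mul(Add(-32790, Add(Add(-9433, 0), 2418)), Add(30183, -3234)) = Mul(Add(-32790, Add(-9433, 2418)), 26949) = Mul(Add(-32790, -7015), 26949) = Mul(-39805, 26949) = -1072704945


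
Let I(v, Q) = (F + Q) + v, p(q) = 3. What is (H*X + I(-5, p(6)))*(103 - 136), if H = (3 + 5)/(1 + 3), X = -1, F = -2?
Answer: 198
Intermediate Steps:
H = 2 (H = 8/4 = 8*(¼) = 2)
I(v, Q) = -2 + Q + v (I(v, Q) = (-2 + Q) + v = -2 + Q + v)
(H*X + I(-5, p(6)))*(103 - 136) = (2*(-1) + (-2 + 3 - 5))*(103 - 136) = (-2 - 4)*(-33) = -6*(-33) = 198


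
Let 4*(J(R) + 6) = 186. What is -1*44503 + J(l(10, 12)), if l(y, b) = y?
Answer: -88925/2 ≈ -44463.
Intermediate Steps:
J(R) = 81/2 (J(R) = -6 + (¼)*186 = -6 + 93/2 = 81/2)
-1*44503 + J(l(10, 12)) = -1*44503 + 81/2 = -44503 + 81/2 = -88925/2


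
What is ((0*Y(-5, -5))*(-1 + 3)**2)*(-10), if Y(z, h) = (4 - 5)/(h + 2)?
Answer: 0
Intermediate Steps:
Y(z, h) = -1/(2 + h)
((0*Y(-5, -5))*(-1 + 3)**2)*(-10) = ((0*(-1/(2 - 5)))*(-1 + 3)**2)*(-10) = ((0*(-1/(-3)))*2**2)*(-10) = ((0*(-1*(-1/3)))*4)*(-10) = ((0*(1/3))*4)*(-10) = (0*4)*(-10) = 0*(-10) = 0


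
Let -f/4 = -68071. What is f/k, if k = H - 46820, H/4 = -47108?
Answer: -68071/58813 ≈ -1.1574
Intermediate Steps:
H = -188432 (H = 4*(-47108) = -188432)
f = 272284 (f = -4*(-68071) = 272284)
k = -235252 (k = -188432 - 46820 = -235252)
f/k = 272284/(-235252) = 272284*(-1/235252) = -68071/58813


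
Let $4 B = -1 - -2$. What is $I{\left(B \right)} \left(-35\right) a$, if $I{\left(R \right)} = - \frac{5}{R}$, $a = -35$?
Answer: $-24500$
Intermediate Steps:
$B = \frac{1}{4}$ ($B = \frac{-1 - -2}{4} = \frac{-1 + 2}{4} = \frac{1}{4} \cdot 1 = \frac{1}{4} \approx 0.25$)
$I{\left(B \right)} \left(-35\right) a = - 5 \frac{1}{\frac{1}{4}} \left(-35\right) \left(-35\right) = \left(-5\right) 4 \left(-35\right) \left(-35\right) = \left(-20\right) \left(-35\right) \left(-35\right) = 700 \left(-35\right) = -24500$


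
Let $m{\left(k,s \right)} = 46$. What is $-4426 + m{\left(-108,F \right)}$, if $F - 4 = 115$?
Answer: $-4380$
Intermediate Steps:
$F = 119$ ($F = 4 + 115 = 119$)
$-4426 + m{\left(-108,F \right)} = -4426 + 46 = -4380$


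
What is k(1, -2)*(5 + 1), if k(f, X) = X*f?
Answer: -12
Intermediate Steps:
k(1, -2)*(5 + 1) = (-2*1)*(5 + 1) = -2*6 = -12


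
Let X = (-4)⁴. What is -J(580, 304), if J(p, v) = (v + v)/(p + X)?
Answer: -8/11 ≈ -0.72727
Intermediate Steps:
X = 256
J(p, v) = 2*v/(256 + p) (J(p, v) = (v + v)/(p + 256) = (2*v)/(256 + p) = 2*v/(256 + p))
-J(580, 304) = -2*304/(256 + 580) = -2*304/836 = -1*8/11 = -8/11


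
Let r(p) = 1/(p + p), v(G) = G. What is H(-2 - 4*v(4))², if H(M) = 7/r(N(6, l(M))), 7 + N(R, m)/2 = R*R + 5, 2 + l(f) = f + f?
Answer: 906304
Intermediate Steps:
l(f) = -2 + 2*f (l(f) = -2 + (f + f) = -2 + 2*f)
N(R, m) = -4 + 2*R² (N(R, m) = -14 + 2*(R*R + 5) = -14 + 2*(R² + 5) = -14 + 2*(5 + R²) = -14 + (10 + 2*R²) = -4 + 2*R²)
r(p) = 1/(2*p)
H(M) = 952 (H(M) = 7/((1/(2*(-4 + 2*6²)))) = 7/((1/(2*(-4 + 2*36)))) = 7/((1/(2*(-4 + 72)))) = 7/(((½)/68)) = 7/(((½)*(1/68))) = 7/(1/136) = 7*136 = 952)
H(-2 - 4*v(4))² = 952² = 906304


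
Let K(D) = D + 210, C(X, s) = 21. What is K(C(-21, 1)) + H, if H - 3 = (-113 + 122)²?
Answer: 315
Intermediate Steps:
H = 84 (H = 3 + (-113 + 122)² = 3 + 9² = 3 + 81 = 84)
K(D) = 210 + D
K(C(-21, 1)) + H = (210 + 21) + 84 = 231 + 84 = 315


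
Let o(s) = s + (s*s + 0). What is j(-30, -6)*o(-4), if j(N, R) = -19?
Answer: -228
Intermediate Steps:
o(s) = s + s**2 (o(s) = s + (s**2 + 0) = s + s**2)
j(-30, -6)*o(-4) = -(-76)*(1 - 4) = -(-76)*(-3) = -19*12 = -228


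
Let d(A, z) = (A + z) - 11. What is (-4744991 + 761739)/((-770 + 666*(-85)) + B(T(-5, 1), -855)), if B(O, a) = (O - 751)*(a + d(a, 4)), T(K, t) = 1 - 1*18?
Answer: -995813/315319 ≈ -3.1581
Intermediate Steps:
T(K, t) = -17 (T(K, t) = 1 - 18 = -17)
d(A, z) = -11 + A + z
B(O, a) = (-751 + O)*(-7 + 2*a) (B(O, a) = (O - 751)*(a + (-11 + a + 4)) = (-751 + O)*(a + (-7 + a)) = (-751 + O)*(-7 + 2*a))
(-4744991 + 761739)/((-770 + 666*(-85)) + B(T(-5, 1), -855)) = (-4744991 + 761739)/((-770 + 666*(-85)) + (5257 - 1502*(-855) - 17*(-855) - 17*(-7 - 855))) = -3983252/((-770 - 56610) + (5257 + 1284210 + 14535 - 17*(-862))) = -3983252/(-57380 + (5257 + 1284210 + 14535 + 14654)) = -3983252/(-57380 + 1318656) = -3983252/1261276 = -3983252*1/1261276 = -995813/315319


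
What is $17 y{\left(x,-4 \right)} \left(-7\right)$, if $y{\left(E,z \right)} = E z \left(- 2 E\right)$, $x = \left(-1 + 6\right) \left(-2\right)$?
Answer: $-95200$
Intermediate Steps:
$x = -10$ ($x = 5 \left(-2\right) = -10$)
$y{\left(E,z \right)} = - 2 z E^{2}$
$17 y{\left(x,-4 \right)} \left(-7\right) = 17 \left(\left(-2\right) \left(-4\right) \left(-10\right)^{2}\right) \left(-7\right) = 17 \left(\left(-2\right) \left(-4\right) 100\right) \left(-7\right) = 17 \cdot 800 \left(-7\right) = 13600 \left(-7\right) = -95200$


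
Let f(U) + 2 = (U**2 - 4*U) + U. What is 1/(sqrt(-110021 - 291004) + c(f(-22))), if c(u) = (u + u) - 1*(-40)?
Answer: 1136/1691521 - 5*I*sqrt(16041)/1691521 ≈ 0.00067159 - 0.00037438*I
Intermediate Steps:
f(U) = -2 + U**2 - 3*U (f(U) = -2 + ((U**2 - 4*U) + U) = -2 + (U**2 - 3*U) = -2 + U**2 - 3*U)
c(u) = 40 + 2*u (c(u) = 2*u + 40 = 40 + 2*u)
1/(sqrt(-110021 - 291004) + c(f(-22))) = 1/(sqrt(-110021 - 291004) + (40 + 2*(-2 + (-22)**2 - 3*(-22)))) = 1/(sqrt(-401025) + (40 + 2*(-2 + 484 + 66))) = 1/(5*I*sqrt(16041) + (40 + 2*548)) = 1/(5*I*sqrt(16041) + (40 + 1096)) = 1/(5*I*sqrt(16041) + 1136) = 1/(1136 + 5*I*sqrt(16041))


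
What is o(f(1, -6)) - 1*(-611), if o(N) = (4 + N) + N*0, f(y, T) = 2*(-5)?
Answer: 605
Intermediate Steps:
f(y, T) = -10
o(N) = 4 + N (o(N) = (4 + N) + 0 = 4 + N)
o(f(1, -6)) - 1*(-611) = (4 - 10) - 1*(-611) = -6 + 611 = 605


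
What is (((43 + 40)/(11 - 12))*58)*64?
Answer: -308096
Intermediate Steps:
(((43 + 40)/(11 - 12))*58)*64 = ((83/(-1))*58)*64 = ((83*(-1))*58)*64 = -83*58*64 = -4814*64 = -308096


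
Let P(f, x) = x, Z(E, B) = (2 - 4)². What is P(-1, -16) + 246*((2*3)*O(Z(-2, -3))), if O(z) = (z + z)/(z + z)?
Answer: 1460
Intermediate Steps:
Z(E, B) = 4 (Z(E, B) = (-2)² = 4)
O(z) = 1 (O(z) = (2*z)/((2*z)) = (2*z)*(1/(2*z)) = 1)
P(-1, -16) + 246*((2*3)*O(Z(-2, -3))) = -16 + 246*((2*3)*1) = -16 + 246*(6*1) = -16 + 246*6 = -16 + 1476 = 1460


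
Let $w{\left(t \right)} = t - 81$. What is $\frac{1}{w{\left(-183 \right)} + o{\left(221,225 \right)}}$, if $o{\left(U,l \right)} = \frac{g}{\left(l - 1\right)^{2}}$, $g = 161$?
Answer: $- \frac{7168}{1892329} \approx -0.0037879$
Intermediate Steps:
$o{\left(U,l \right)} = \frac{161}{\left(-1 + l\right)^{2}}$ ($o{\left(U,l \right)} = \frac{161}{\left(l - 1\right)^{2}} = \frac{161}{\left(-1 + l\right)^{2}}$)
$w{\left(t \right)} = -81 + t$
$\frac{1}{w{\left(-183 \right)} + o{\left(221,225 \right)}} = \frac{1}{\left(-81 - 183\right) + \frac{161}{\left(-1 + 225\right)^{2}}} = \frac{1}{-264 + \frac{161}{50176}} = \frac{1}{-264 + 161 \cdot \frac{1}{50176}} = \frac{1}{-264 + \frac{23}{7168}} = \frac{1}{- \frac{1892329}{7168}} = - \frac{7168}{1892329}$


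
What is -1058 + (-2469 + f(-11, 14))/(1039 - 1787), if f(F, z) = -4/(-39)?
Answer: -30767689/29172 ≈ -1054.7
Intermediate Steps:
f(F, z) = 4/39 (f(F, z) = -4*(-1/39) = 4/39)
-1058 + (-2469 + f(-11, 14))/(1039 - 1787) = -1058 + (-2469 + 4/39)/(1039 - 1787) = -1058 - 96287/39/(-748) = -1058 - 96287/39*(-1/748) = -1058 + 96287/29172 = -30767689/29172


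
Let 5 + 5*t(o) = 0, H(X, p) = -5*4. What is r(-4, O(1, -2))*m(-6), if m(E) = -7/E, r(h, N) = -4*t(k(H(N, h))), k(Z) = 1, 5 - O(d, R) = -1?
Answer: 14/3 ≈ 4.6667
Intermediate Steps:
O(d, R) = 6 (O(d, R) = 5 - 1*(-1) = 5 + 1 = 6)
H(X, p) = -20
t(o) = -1 (t(o) = -1 + (⅕)*0 = -1 + 0 = -1)
r(h, N) = 4 (r(h, N) = -4*(-1) = 4)
r(-4, O(1, -2))*m(-6) = 4*(-7/(-6)) = 4*(-7*(-⅙)) = 4*(7/6) = 14/3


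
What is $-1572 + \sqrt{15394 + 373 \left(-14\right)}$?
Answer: $-1572 + 2 \sqrt{2543} \approx -1471.1$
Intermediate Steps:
$-1572 + \sqrt{15394 + 373 \left(-14\right)} = -1572 + \sqrt{15394 - 5222} = -1572 + \sqrt{10172} = -1572 + 2 \sqrt{2543}$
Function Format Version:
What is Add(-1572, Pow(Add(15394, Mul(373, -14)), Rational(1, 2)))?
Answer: Add(-1572, Mul(2, Pow(2543, Rational(1, 2)))) ≈ -1471.1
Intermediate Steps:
Add(-1572, Pow(Add(15394, Mul(373, -14)), Rational(1, 2))) = Add(-1572, Pow(Add(15394, -5222), Rational(1, 2))) = Add(-1572, Pow(10172, Rational(1, 2))) = Add(-1572, Mul(2, Pow(2543, Rational(1, 2))))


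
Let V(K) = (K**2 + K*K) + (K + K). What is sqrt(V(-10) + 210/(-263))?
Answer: sqrt(12395190)/263 ≈ 13.387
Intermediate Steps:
V(K) = 2*K + 2*K**2 (V(K) = (K**2 + K**2) + 2*K = 2*K**2 + 2*K = 2*K + 2*K**2)
sqrt(V(-10) + 210/(-263)) = sqrt(2*(-10)*(1 - 10) + 210/(-263)) = sqrt(2*(-10)*(-9) + 210*(-1/263)) = sqrt(180 - 210/263) = sqrt(47130/263) = sqrt(12395190)/263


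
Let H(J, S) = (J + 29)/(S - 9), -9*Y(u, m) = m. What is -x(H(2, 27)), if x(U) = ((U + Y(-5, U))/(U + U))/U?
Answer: -8/31 ≈ -0.25806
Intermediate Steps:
Y(u, m) = -m/9
H(J, S) = (29 + J)/(-9 + S)
x(U) = 4/(9*U) (x(U) = ((U - U/9)/(U + U))/U = ((8*U/9)/((2*U)))/U = ((8*U/9)*(1/(2*U)))/U = 4/(9*U))
-x(H(2, 27)) = -4/(9*((29 + 2)/(-9 + 27))) = -4/(9*(31/18)) = -4/(9*((1/18)*31)) = -4/(9*31/18) = -4*18/(9*31) = -1*8/31 = -8/31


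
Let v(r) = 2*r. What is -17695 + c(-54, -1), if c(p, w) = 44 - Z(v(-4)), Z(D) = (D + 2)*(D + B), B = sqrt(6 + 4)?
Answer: -17699 + 6*sqrt(10) ≈ -17680.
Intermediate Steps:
B = sqrt(10) ≈ 3.1623
Z(D) = (2 + D)*(D + sqrt(10)) (Z(D) = (D + 2)*(D + sqrt(10)) = (2 + D)*(D + sqrt(10)))
c(p, w) = -4 + 6*sqrt(10) (c(p, w) = 44 - ((2*(-4))**2 + 2*(2*(-4)) + 2*sqrt(10) + (2*(-4))*sqrt(10)) = 44 - ((-8)**2 + 2*(-8) + 2*sqrt(10) - 8*sqrt(10)) = 44 - (64 - 16 + 2*sqrt(10) - 8*sqrt(10)) = 44 - (48 - 6*sqrt(10)) = 44 + (-48 + 6*sqrt(10)) = -4 + 6*sqrt(10))
-17695 + c(-54, -1) = -17695 + (-4 + 6*sqrt(10)) = -17699 + 6*sqrt(10)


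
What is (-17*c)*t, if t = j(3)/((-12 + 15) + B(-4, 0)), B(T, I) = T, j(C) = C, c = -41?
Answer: -2091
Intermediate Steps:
t = -3 (t = 3/((-12 + 15) - 4) = 3/(3 - 4) = 3/(-1) = 3*(-1) = -3)
(-17*c)*t = -17*(-41)*(-3) = 697*(-3) = -2091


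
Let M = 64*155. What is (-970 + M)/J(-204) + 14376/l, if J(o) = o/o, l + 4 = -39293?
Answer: 117231258/13099 ≈ 8949.6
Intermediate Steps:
M = 9920
l = -39297 (l = -4 - 39293 = -39297)
J(o) = 1
(-970 + M)/J(-204) + 14376/l = (-970 + 9920)/1 + 14376/(-39297) = 8950*1 + 14376*(-1/39297) = 8950 - 4792/13099 = 117231258/13099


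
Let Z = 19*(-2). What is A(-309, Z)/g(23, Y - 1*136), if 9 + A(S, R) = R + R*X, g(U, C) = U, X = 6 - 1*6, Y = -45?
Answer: -47/23 ≈ -2.0435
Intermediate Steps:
Z = -38
X = 0 (X = 6 - 6 = 0)
A(S, R) = -9 + R (A(S, R) = -9 + (R + R*0) = -9 + (R + 0) = -9 + R)
A(-309, Z)/g(23, Y - 1*136) = (-9 - 38)/23 = -47*1/23 = -47/23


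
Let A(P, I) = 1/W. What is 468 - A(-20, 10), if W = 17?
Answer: 7955/17 ≈ 467.94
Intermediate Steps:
A(P, I) = 1/17
468 - A(-20, 10) = 468 - 1*1/17 = 468 - 1/17 = 7955/17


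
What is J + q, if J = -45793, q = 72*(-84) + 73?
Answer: -51768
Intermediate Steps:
q = -5975 (q = -6048 + 73 = -5975)
J + q = -45793 - 5975 = -51768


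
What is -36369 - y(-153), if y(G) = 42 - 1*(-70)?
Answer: -36481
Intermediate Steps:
y(G) = 112 (y(G) = 42 + 70 = 112)
-36369 - y(-153) = -36369 - 1*112 = -36369 - 112 = -36481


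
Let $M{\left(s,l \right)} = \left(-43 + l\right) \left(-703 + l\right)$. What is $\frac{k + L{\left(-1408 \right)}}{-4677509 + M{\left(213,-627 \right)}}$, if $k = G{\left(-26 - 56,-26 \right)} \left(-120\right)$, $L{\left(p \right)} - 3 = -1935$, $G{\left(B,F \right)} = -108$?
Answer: $- \frac{11028}{3786409} \approx -0.0029125$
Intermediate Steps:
$L{\left(p \right)} = -1932$ ($L{\left(p \right)} = 3 - 1935 = -1932$)
$M{\left(s,l \right)} = \left(-703 + l\right) \left(-43 + l\right)$
$k = 12960$ ($k = \left(-108\right) \left(-120\right) = 12960$)
$\frac{k + L{\left(-1408 \right)}}{-4677509 + M{\left(213,-627 \right)}} = \frac{12960 - 1932}{-4677509 + \left(30229 + \left(-627\right)^{2} - -467742\right)} = \frac{11028}{-4677509 + \left(30229 + 393129 + 467742\right)} = \frac{11028}{-4677509 + 891100} = \frac{11028}{-3786409} = 11028 \left(- \frac{1}{3786409}\right) = - \frac{11028}{3786409}$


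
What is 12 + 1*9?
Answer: 21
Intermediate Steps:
12 + 1*9 = 12 + 9 = 21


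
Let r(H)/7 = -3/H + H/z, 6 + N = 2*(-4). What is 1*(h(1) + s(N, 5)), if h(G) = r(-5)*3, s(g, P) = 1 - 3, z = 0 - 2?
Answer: 631/10 ≈ 63.100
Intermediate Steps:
N = -14 (N = -6 + 2*(-4) = -6 - 8 = -14)
z = -2
s(g, P) = -2
r(H) = -21/H - 7*H/2 (r(H) = 7*(-3/H + H/(-2)) = 7*(-3/H + H*(-½)) = 7*(-3/H - H/2) = -21/H - 7*H/2)
h(G) = 651/10 (h(G) = (-21/(-5) - 7/2*(-5))*3 = (-21*(-⅕) + 35/2)*3 = (21/5 + 35/2)*3 = (217/10)*3 = 651/10)
1*(h(1) + s(N, 5)) = 1*(651/10 - 2) = 1*(631/10) = 631/10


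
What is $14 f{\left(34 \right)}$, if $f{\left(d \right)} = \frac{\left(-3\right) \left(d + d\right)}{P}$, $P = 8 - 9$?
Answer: $2856$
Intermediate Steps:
$P = -1$ ($P = 8 - 9 = -1$)
$f{\left(d \right)} = 6 d$ ($f{\left(d \right)} = \frac{\left(-3\right) \left(d + d\right)}{-1} = - 3 \cdot 2 d \left(-1\right) = - 6 d \left(-1\right) = 6 d$)
$14 f{\left(34 \right)} = 14 \cdot 6 \cdot 34 = 14 \cdot 204 = 2856$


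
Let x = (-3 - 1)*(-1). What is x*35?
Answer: 140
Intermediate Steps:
x = 4 (x = -4*(-1) = 4)
x*35 = 4*35 = 140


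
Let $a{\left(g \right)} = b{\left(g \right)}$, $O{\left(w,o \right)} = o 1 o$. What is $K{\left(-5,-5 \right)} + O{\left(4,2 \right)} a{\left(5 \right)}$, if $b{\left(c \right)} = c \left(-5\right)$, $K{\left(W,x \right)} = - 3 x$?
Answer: $-85$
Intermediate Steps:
$O{\left(w,o \right)} = o^{2}$ ($O{\left(w,o \right)} = o o = o^{2}$)
$b{\left(c \right)} = - 5 c$
$a{\left(g \right)} = - 5 g$
$K{\left(-5,-5 \right)} + O{\left(4,2 \right)} a{\left(5 \right)} = \left(-3\right) \left(-5\right) + 2^{2} \left(\left(-5\right) 5\right) = 15 + 4 \left(-25\right) = 15 - 100 = -85$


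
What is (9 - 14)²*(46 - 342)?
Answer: -7400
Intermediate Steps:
(9 - 14)²*(46 - 342) = (-5)²*(-296) = 25*(-296) = -7400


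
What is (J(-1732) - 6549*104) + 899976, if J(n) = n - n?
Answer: 218880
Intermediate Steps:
J(n) = 0
(J(-1732) - 6549*104) + 899976 = (0 - 6549*104) + 899976 = (0 - 681096) + 899976 = -681096 + 899976 = 218880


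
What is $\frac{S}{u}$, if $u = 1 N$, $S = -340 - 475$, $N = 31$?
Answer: $- \frac{815}{31} \approx -26.29$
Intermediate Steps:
$S = -815$
$u = 31$ ($u = 1 \cdot 31 = 31$)
$\frac{S}{u} = - \frac{815}{31}$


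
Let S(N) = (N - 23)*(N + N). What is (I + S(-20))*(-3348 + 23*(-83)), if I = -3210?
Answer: 7832930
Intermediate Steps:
S(N) = 2*N*(-23 + N) (S(N) = (-23 + N)*(2*N) = 2*N*(-23 + N))
(I + S(-20))*(-3348 + 23*(-83)) = (-3210 + 2*(-20)*(-23 - 20))*(-3348 + 23*(-83)) = (-3210 + 2*(-20)*(-43))*(-3348 - 1909) = (-3210 + 1720)*(-5257) = -1490*(-5257) = 7832930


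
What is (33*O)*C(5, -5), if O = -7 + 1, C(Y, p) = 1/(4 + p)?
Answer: 198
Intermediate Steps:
O = -6
(33*O)*C(5, -5) = (33*(-6))/(4 - 5) = -198/(-1) = -198*(-1) = 198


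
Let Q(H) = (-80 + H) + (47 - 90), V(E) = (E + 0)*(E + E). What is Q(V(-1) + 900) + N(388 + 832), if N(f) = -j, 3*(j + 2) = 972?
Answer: 457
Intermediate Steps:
j = 322 (j = -2 + (⅓)*972 = -2 + 324 = 322)
V(E) = 2*E² (V(E) = E*(2*E) = 2*E²)
N(f) = -322 (N(f) = -1*322 = -322)
Q(H) = -123 + H (Q(H) = (-80 + H) - 43 = -123 + H)
Q(V(-1) + 900) + N(388 + 832) = (-123 + (2*(-1)² + 900)) - 322 = (-123 + (2*1 + 900)) - 322 = (-123 + (2 + 900)) - 322 = (-123 + 902) - 322 = 779 - 322 = 457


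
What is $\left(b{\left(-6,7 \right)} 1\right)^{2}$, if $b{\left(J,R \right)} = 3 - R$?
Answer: $16$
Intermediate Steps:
$\left(b{\left(-6,7 \right)} 1\right)^{2} = \left(\left(3 - 7\right) 1\right)^{2} = \left(\left(-4\right) 1\right)^{2} = \left(-4\right)^{2} = 16$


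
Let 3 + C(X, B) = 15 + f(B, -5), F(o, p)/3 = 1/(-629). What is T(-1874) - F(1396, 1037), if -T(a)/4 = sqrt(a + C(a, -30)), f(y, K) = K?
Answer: 3/629 - 4*I*sqrt(1867) ≈ 0.0047695 - 172.84*I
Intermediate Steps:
F(o, p) = -3/629 (F(o, p) = 3/(-629) = 3*(-1/629) = -3/629)
C(X, B) = 7 (C(X, B) = -3 + (15 - 5) = -3 + 10 = 7)
T(a) = -4*sqrt(7 + a) (T(a) = -4*sqrt(a + 7) = -4*sqrt(7 + a))
T(-1874) - F(1396, 1037) = -4*sqrt(7 - 1874) - 1*(-3/629) = -4*I*sqrt(1867) + 3/629 = 3/629 - 4*I*sqrt(1867)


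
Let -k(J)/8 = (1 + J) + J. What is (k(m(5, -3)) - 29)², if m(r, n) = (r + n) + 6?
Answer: 27225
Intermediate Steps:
m(r, n) = 6 + n + r (m(r, n) = (n + r) + 6 = 6 + n + r)
k(J) = -8 - 16*J (k(J) = -8*((1 + J) + J) = -8*(1 + 2*J) = -8 - 16*J)
(k(m(5, -3)) - 29)² = ((-8 - 16*(6 - 3 + 5)) - 29)² = ((-8 - 16*8) - 29)² = ((-8 - 128) - 29)² = (-136 - 29)² = (-165)² = 27225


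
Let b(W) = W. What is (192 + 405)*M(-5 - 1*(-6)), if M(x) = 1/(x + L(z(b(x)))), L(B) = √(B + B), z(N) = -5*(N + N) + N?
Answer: 597/19 - 1791*I*√2/19 ≈ 31.421 - 133.31*I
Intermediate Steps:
z(N) = -9*N (z(N) = -10*N + N = -9*N)
L(B) = √2*√B (L(B) = √(2*B) = √2*√B)
M(x) = 1/(x + 3*√2*√(-x)) (M(x) = 1/(x + √2*√(-9*x)) = 1/(x + √2*(3*√(-x))) = 1/(x + 3*√2*√(-x)))
(192 + 405)*M(-5 - 1*(-6)) = (192 + 405)/((-5 - 1*(-6)) + 3*√2*√(-(-5 - 1*(-6)))) = 597/((-5 + 6) + 3*√2*√(-(-5 + 6))) = 597/(1 + 3*√2*√(-1*1)) = 597/(1 + 3*√2*√(-1)) = 597/(1 + 3*√2*I) = 597/(1 + 3*I*√2)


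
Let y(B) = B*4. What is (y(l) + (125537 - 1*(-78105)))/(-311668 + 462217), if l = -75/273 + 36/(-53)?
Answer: 982146962/726097827 ≈ 1.3526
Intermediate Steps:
l = -4601/4823 (l = -75*1/273 + 36*(-1/53) = -25/91 - 36/53 = -4601/4823 ≈ -0.95397)
y(B) = 4*B
(y(l) + (125537 - 1*(-78105)))/(-311668 + 462217) = (4*(-4601/4823) + (125537 - 1*(-78105)))/(-311668 + 462217) = (-18404/4823 + (125537 + 78105))/150549 = (-18404/4823 + 203642)*(1/150549) = (982146962/4823)*(1/150549) = 982146962/726097827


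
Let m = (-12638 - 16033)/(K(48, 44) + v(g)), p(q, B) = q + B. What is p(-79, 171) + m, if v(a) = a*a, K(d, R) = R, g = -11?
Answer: -4497/55 ≈ -81.764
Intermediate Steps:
p(q, B) = B + q
v(a) = a²
m = -9557/55 (m = (-12638 - 16033)/(44 + (-11)²) = -28671/(44 + 121) = -28671/165 = -28671*1/165 = -9557/55 ≈ -173.76)
p(-79, 171) + m = (171 - 79) - 9557/55 = 92 - 9557/55 = -4497/55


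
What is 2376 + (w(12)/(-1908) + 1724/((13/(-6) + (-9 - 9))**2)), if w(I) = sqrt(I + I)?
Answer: 34849080/14641 - sqrt(6)/954 ≈ 2380.2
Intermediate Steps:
w(I) = sqrt(2)*sqrt(I) (w(I) = sqrt(2*I) = sqrt(2)*sqrt(I))
2376 + (w(12)/(-1908) + 1724/((13/(-6) + (-9 - 9))**2)) = 2376 + ((sqrt(2)*sqrt(12))/(-1908) + 1724/((13/(-6) + (-9 - 9))**2)) = 2376 + ((sqrt(2)*(2*sqrt(3)))*(-1/1908) + 1724/((13*(-1/6) - 18)**2)) = 2376 + ((2*sqrt(6))*(-1/1908) + 1724/((-13/6 - 18)**2)) = 2376 + (-sqrt(6)/954 + 1724/((-121/6)**2)) = 2376 + (-sqrt(6)/954 + 1724/(14641/36)) = 2376 + (-sqrt(6)/954 + 1724*(36/14641)) = 2376 + (-sqrt(6)/954 + 62064/14641) = 2376 + (62064/14641 - sqrt(6)/954) = 34849080/14641 - sqrt(6)/954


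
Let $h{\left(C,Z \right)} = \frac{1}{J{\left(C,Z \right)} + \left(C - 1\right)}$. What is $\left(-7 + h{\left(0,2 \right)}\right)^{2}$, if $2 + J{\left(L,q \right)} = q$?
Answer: $64$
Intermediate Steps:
$J{\left(L,q \right)} = -2 + q$
$h{\left(C,Z \right)} = \frac{1}{-3 + C + Z}$ ($h{\left(C,Z \right)} = \frac{1}{\left(-2 + Z\right) + \left(C - 1\right)} = \frac{1}{\left(-2 + Z\right) + \left(-1 + C\right)} = \frac{1}{-3 + C + Z}$)
$\left(-7 + h{\left(0,2 \right)}\right)^{2} = \left(-7 + \frac{1}{-3 + 0 + 2}\right)^{2} = \left(-7 + \frac{1}{-1}\right)^{2} = \left(-7 - 1\right)^{2} = \left(-8\right)^{2} = 64$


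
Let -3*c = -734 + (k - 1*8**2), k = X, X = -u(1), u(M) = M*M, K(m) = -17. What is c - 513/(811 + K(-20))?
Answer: 632867/2382 ≈ 265.69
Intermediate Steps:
u(M) = M**2
X = -1 (X = -1*1**2 = -1*1 = -1)
k = -1
c = 799/3 (c = -(-734 + (-1 - 1*8**2))/3 = -(-734 + (-1 - 1*64))/3 = -(-734 + (-1 - 64))/3 = -(-734 - 65)/3 = -1/3*(-799) = 799/3 ≈ 266.33)
c - 513/(811 + K(-20)) = 799/3 - 513/(811 - 17) = 799/3 - 513/794 = 632867/2382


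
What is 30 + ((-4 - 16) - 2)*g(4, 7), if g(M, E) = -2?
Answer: 74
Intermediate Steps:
30 + ((-4 - 16) - 2)*g(4, 7) = 30 + ((-4 - 16) - 2)*(-2) = 30 + (-20 - 2)*(-2) = 30 - 22*(-2) = 30 + 44 = 74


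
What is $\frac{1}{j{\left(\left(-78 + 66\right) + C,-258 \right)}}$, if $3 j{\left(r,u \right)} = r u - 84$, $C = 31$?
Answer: $- \frac{1}{1662} \approx -0.00060168$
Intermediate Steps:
$j{\left(r,u \right)} = -28 + \frac{r u}{3}$ ($j{\left(r,u \right)} = \frac{r u - 84}{3} = \frac{-84 + r u}{3} = -28 + \frac{r u}{3}$)
$\frac{1}{j{\left(\left(-78 + 66\right) + C,-258 \right)}} = \frac{1}{-28 + \frac{1}{3} \left(\left(-78 + 66\right) + 31\right) \left(-258\right)} = \frac{1}{-28 + \frac{1}{3} \left(-12 + 31\right) \left(-258\right)} = \frac{1}{-28 + \frac{1}{3} \cdot 19 \left(-258\right)} = \frac{1}{-28 - 1634} = \frac{1}{-1662} = - \frac{1}{1662}$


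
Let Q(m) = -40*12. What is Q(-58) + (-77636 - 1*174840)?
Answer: -252956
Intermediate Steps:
Q(m) = -480
Q(-58) + (-77636 - 1*174840) = -480 + (-77636 - 1*174840) = -480 + (-77636 - 174840) = -480 - 252476 = -252956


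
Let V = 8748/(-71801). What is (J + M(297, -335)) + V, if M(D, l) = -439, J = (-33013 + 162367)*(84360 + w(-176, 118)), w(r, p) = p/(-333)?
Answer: 86969718404000759/7969911 ≈ 1.0912e+10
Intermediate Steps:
w(r, p) = -p/333 (w(r, p) = p*(-1/333) = -p/333)
J = 1211260593916/111 (J = (-33013 + 162367)*(84360 - 1/333*118) = 129354*(84360 - 118/333) = 129354*(28091762/333) = 1211260593916/111 ≈ 1.0912e+10)
V = -8748/71801 (V = 8748*(-1/71801) = -8748/71801 ≈ -0.12184)
(J + M(297, -335)) + V = (1211260593916/111 - 439) - 8748/71801 = 1211260545187/111 - 8748/71801 = 86969718404000759/7969911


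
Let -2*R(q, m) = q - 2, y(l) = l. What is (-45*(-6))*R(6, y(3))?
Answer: -540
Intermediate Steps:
R(q, m) = 1 - q/2 (R(q, m) = -(q - 2)/2 = -(-2 + q)/2 = 1 - q/2)
(-45*(-6))*R(6, y(3)) = (-45*(-6))*(1 - ½*6) = 270*(1 - 3) = 270*(-2) = -540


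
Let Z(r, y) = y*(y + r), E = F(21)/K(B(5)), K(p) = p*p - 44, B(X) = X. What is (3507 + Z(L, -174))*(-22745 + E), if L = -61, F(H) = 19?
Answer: -1009854162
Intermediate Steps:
K(p) = -44 + p² (K(p) = p² - 44 = -44 + p²)
E = -1 (E = 19/(-44 + 5²) = 19/(-44 + 25) = 19/(-19) = 19*(-1/19) = -1)
Z(r, y) = y*(r + y)
(3507 + Z(L, -174))*(-22745 + E) = (3507 - 174*(-61 - 174))*(-22745 - 1) = (3507 - 174*(-235))*(-22746) = (3507 + 40890)*(-22746) = 44397*(-22746) = -1009854162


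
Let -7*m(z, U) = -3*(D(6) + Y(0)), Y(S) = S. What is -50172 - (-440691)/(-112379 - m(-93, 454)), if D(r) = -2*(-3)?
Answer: -39471942249/786671 ≈ -50176.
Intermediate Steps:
D(r) = 6
m(z, U) = 18/7 (m(z, U) = -(-3)*(6 + 0)/7 = -(-3)*6/7 = -⅐*(-18) = 18/7)
-50172 - (-440691)/(-112379 - m(-93, 454)) = -50172 - (-440691)/(-112379 - 1*18/7) = -50172 - (-440691)/(-112379 - 18/7) = -50172 - (-440691)/(-786671/7) = -50172 - (-440691)*(-7)/786671 = -50172 - 1*3084837/786671 = -50172 - 3084837/786671 = -39471942249/786671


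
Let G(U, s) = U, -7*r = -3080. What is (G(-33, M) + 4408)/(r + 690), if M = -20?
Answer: 875/226 ≈ 3.8717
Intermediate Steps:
r = 440 (r = -⅐*(-3080) = 440)
(G(-33, M) + 4408)/(r + 690) = (-33 + 4408)/(440 + 690) = 4375/1130 = 4375*(1/1130) = 875/226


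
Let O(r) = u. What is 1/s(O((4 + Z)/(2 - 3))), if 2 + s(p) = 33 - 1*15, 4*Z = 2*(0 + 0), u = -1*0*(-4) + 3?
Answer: 1/16 ≈ 0.062500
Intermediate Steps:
u = 3 (u = 0*(-4) + 3 = 0 + 3 = 3)
Z = 0 (Z = (2*(0 + 0))/4 = (2*0)/4 = (¼)*0 = 0)
O(r) = 3
s(p) = 16 (s(p) = -2 + (33 - 1*15) = -2 + (33 - 15) = -2 + 18 = 16)
1/s(O((4 + Z)/(2 - 3))) = 1/16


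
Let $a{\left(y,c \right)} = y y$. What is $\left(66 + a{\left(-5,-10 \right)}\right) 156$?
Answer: $14196$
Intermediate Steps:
$a{\left(y,c \right)} = y^{2}$
$\left(66 + a{\left(-5,-10 \right)}\right) 156 = \left(66 + \left(-5\right)^{2}\right) 156 = \left(66 + 25\right) 156 = 91 \cdot 156 = 14196$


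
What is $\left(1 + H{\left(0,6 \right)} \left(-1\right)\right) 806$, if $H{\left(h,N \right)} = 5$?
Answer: $-3224$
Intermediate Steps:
$\left(1 + H{\left(0,6 \right)} \left(-1\right)\right) 806 = \left(1 + 5 \left(-1\right)\right) 806 = \left(1 - 5\right) 806 = \left(-4\right) 806 = -3224$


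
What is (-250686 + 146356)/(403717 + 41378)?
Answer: -20866/89019 ≈ -0.23440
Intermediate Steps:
(-250686 + 146356)/(403717 + 41378) = -104330/445095 = -104330*1/445095 = -20866/89019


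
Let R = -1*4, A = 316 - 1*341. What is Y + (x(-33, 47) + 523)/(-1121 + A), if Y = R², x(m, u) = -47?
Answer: 8930/573 ≈ 15.585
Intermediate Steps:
A = -25 (A = 316 - 341 = -25)
R = -4
Y = 16 (Y = (-4)² = 16)
Y + (x(-33, 47) + 523)/(-1121 + A) = 16 + (-47 + 523)/(-1121 - 25) = 16 + 476/(-1146) = 16 + 476*(-1/1146) = 16 - 238/573 = 8930/573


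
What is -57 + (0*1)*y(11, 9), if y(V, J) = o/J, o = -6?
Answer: -57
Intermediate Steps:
y(V, J) = -6/J
-57 + (0*1)*y(11, 9) = -57 + (0*1)*(-6/9) = -57 + 0*(-6*⅑) = -57 + 0*(-⅔) = -57 + 0 = -57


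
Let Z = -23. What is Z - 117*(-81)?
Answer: 9454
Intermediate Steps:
Z - 117*(-81) = -23 - 117*(-81) = -23 + 9477 = 9454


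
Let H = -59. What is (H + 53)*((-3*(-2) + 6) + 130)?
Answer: -852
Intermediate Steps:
(H + 53)*((-3*(-2) + 6) + 130) = (-59 + 53)*((-3*(-2) + 6) + 130) = -6*((6 + 6) + 130) = -6*(12 + 130) = -6*142 = -852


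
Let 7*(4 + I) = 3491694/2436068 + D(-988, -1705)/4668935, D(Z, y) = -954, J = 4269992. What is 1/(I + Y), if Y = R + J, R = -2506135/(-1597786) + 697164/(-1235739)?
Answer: 6549971311598111697233885/27968306820239580780106529245548 ≈ 2.3419e-7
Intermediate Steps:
I = -151083719907611/39808451016530 (I = -4 + (3491694/2436068 - 954/4668935)/7 = -4 + (3491694*(1/2436068) - 954*1/4668935)/7 = -4 + (1745847/1218034 - 954/4668935)/7 = -4 + (⅐)*(8150084158509/5686921573790) = -4 + 8150084158509/39808451016530 = -151083719907611/39808451016530 ≈ -3.7953)
R = 661003293287/658148824618 (R = -2506135*(-1/1597786) + 697164*(-1/1235739) = 2506135/1597786 - 232388/411913 = 661003293287/658148824618 ≈ 1.0043)
Y = 2810290876931556343/658148824618 (Y = 661003293287/658148824618 + 4269992 = 2810290876931556343/658148824618 ≈ 4.2700e+6)
1/(I + Y) = 1/(-151083719907611/39808451016530 + 2810290876931556343/658148824618) = 1/(27968306820239580780106529245548/6549971311598111697233885) = 6549971311598111697233885/27968306820239580780106529245548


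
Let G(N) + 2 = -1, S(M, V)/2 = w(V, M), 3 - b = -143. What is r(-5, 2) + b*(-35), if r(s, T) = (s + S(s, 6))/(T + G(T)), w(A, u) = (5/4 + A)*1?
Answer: -10239/2 ≈ -5119.5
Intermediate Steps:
b = 146 (b = 3 - 1*(-143) = 3 + 143 = 146)
w(A, u) = 5/4 + A (w(A, u) = (5*(1/4) + A)*1 = (5/4 + A)*1 = 5/4 + A)
S(M, V) = 5/2 + 2*V (S(M, V) = 2*(5/4 + V) = 5/2 + 2*V)
G(N) = -3 (G(N) = -2 - 1 = -3)
r(s, T) = (29/2 + s)/(-3 + T) (r(s, T) = (s + (5/2 + 2*6))/(T - 3) = (s + (5/2 + 12))/(-3 + T) = (s + 29/2)/(-3 + T) = (29/2 + s)/(-3 + T))
r(-5, 2) + b*(-35) = (29/2 - 5)/(-3 + 2) + 146*(-35) = (19/2)/(-1) - 5110 = -1*19/2 - 5110 = -19/2 - 5110 = -10239/2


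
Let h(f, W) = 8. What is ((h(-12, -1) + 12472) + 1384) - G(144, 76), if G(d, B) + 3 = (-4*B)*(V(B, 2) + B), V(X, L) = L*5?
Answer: 40011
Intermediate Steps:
V(X, L) = 5*L
G(d, B) = -3 - 4*B*(10 + B) (G(d, B) = -3 + (-4*B)*(5*2 + B) = -3 + (-4*B)*(10 + B) = -3 - 4*B*(10 + B))
((h(-12, -1) + 12472) + 1384) - G(144, 76) = ((8 + 12472) + 1384) - (-3 - 40*76 - 4*76**2) = (12480 + 1384) - (-3 - 3040 - 4*5776) = 13864 - (-3 - 3040 - 23104) = 13864 - 1*(-26147) = 13864 + 26147 = 40011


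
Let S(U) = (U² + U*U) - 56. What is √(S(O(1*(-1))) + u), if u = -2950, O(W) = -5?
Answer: 2*I*√739 ≈ 54.369*I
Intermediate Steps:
S(U) = -56 + 2*U² (S(U) = (U² + U²) - 56 = 2*U² - 56 = -56 + 2*U²)
√(S(O(1*(-1))) + u) = √((-56 + 2*(-5)²) - 2950) = √((-56 + 2*25) - 2950) = √((-56 + 50) - 2950) = √(-6 - 2950) = √(-2956) = 2*I*√739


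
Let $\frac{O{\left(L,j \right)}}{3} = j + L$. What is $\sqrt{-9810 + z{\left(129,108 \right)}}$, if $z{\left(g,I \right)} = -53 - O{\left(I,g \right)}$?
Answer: $i \sqrt{10574} \approx 102.83 i$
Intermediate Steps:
$O{\left(L,j \right)} = 3 L + 3 j$ ($O{\left(L,j \right)} = 3 \left(j + L\right) = 3 \left(L + j\right) = 3 L + 3 j$)
$z{\left(g,I \right)} = -53 - 3 I - 3 g$ ($z{\left(g,I \right)} = -53 - \left(3 I + 3 g\right) = -53 - 3 I - 3 g$)
$\sqrt{-9810 + z{\left(129,108 \right)}} = \sqrt{-9810 - 764} = \sqrt{-10574} = i \sqrt{10574}$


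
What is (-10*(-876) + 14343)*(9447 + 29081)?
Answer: 890112384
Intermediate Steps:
(-10*(-876) + 14343)*(9447 + 29081) = (8760 + 14343)*38528 = 23103*38528 = 890112384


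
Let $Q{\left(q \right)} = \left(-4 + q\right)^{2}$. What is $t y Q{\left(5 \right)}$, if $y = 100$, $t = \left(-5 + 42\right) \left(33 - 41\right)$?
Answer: $-29600$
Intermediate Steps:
$t = -296$ ($t = 37 \left(-8\right) = -296$)
$t y Q{\left(5 \right)} = \left(-296\right) 100 \left(-4 + 5\right)^{2} = - 29600 \cdot 1^{2} = \left(-29600\right) 1 = -29600$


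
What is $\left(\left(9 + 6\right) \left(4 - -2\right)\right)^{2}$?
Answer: $8100$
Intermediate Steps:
$\left(\left(9 + 6\right) \left(4 - -2\right)\right)^{2} = \left(15 \left(4 + 2\right)\right)^{2} = \left(15 \cdot 6\right)^{2} = 90^{2} = 8100$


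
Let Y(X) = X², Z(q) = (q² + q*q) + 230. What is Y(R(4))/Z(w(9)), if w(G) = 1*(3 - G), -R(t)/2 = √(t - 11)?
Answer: -14/151 ≈ -0.092715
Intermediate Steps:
R(t) = -2*√(-11 + t) (R(t) = -2*√(t - 11) = -2*√(-11 + t))
w(G) = 3 - G
Z(q) = 230 + 2*q² (Z(q) = (q² + q²) + 230 = 2*q² + 230 = 230 + 2*q²)
Y(R(4))/Z(w(9)) = (-2*√(-11 + 4))²/(230 + 2*(3 - 1*9)²) = (-2*I*√7)²/(230 + 2*(3 - 9)²) = (-2*I*√7)²/(230 + 2*(-6)²) = (-2*I*√7)²/(230 + 2*36) = -28/(230 + 72) = -28/302 = -28*1/302 = -14/151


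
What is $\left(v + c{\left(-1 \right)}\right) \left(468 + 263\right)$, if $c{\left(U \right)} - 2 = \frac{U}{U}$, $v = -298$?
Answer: $-215645$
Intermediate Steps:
$c{\left(U \right)} = 3$ ($c{\left(U \right)} = 2 + \frac{U}{U} = 2 + 1 = 3$)
$\left(v + c{\left(-1 \right)}\right) \left(468 + 263\right) = \left(-298 + 3\right) \left(468 + 263\right) = \left(-295\right) 731 = -215645$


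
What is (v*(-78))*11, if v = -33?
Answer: 28314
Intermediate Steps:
(v*(-78))*11 = -33*(-78)*11 = 2574*11 = 28314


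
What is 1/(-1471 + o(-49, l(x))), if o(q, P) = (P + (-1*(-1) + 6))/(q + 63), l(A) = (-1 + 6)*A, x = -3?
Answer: -7/10301 ≈ -0.00067955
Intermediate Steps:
l(A) = 5*A
o(q, P) = (7 + P)/(63 + q) (o(q, P) = (P + (1 + 6))/(63 + q) = (P + 7)/(63 + q) = (7 + P)/(63 + q))
1/(-1471 + o(-49, l(x))) = 1/(-1471 + (7 + 5*(-3))/(63 - 49)) = 1/(-1471 + (7 - 15)/14) = 1/(-1471 + (1/14)*(-8)) = 1/(-1471 - 4/7) = 1/(-10301/7) = -7/10301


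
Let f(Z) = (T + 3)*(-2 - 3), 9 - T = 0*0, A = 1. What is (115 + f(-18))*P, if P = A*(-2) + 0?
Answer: -110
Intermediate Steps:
T = 9 (T = 9 - 0*0 = 9 - 1*0 = 9 + 0 = 9)
P = -2 (P = 1*(-2) + 0 = -2 + 0 = -2)
f(Z) = -60 (f(Z) = (9 + 3)*(-2 - 3) = 12*(-5) = -60)
(115 + f(-18))*P = (115 - 60)*(-2) = 55*(-2) = -110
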